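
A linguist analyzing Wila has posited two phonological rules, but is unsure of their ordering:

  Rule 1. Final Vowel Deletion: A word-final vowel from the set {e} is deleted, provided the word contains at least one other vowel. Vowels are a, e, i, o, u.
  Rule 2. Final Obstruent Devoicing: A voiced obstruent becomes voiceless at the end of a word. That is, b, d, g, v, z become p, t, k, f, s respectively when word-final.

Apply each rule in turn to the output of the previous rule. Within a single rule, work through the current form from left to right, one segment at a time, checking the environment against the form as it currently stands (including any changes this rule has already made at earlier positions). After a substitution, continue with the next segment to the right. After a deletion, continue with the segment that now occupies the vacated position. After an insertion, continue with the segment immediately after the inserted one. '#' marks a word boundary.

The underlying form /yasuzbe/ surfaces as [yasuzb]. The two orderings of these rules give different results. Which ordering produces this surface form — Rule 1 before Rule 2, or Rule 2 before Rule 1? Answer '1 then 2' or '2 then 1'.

2 then 1

Order 1 then 2:
  1 Final Vowel Deletion: [yasuzbe] → [yasuzb]
  2 Final Obstruent Devoicing: [yasuzb] → [yasuzp]
  result: [yasuzp]
Order 2 then 1:
  2 Final Obstruent Devoicing: no change — [yasuzbe]
  1 Final Vowel Deletion: [yasuzbe] → [yasuzb]
  result: [yasuzb]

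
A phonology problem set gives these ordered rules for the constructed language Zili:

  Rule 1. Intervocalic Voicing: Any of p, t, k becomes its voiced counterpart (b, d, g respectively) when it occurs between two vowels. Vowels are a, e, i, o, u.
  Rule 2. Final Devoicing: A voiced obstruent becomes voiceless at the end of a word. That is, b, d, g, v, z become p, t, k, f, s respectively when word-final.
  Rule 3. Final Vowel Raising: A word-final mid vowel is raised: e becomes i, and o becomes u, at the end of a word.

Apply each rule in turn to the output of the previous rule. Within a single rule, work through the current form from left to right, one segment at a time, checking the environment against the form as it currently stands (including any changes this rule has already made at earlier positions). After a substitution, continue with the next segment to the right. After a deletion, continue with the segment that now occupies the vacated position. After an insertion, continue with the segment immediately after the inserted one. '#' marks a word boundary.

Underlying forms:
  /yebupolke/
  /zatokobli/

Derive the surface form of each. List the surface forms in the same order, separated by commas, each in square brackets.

[yebubolki], [zadogobli]

/yebupolke/:
  Rule 1 Intervocalic Voicing: [yebupolke] → [yebubolke]
  Rule 2 Final Devoicing: no change — [yebubolke]
  Rule 3 Final Vowel Raising: [yebubolke] → [yebubolki]
/zatokobli/:
  Rule 1 Intervocalic Voicing: [zatokobli] → [zadogobli]
  Rule 2 Final Devoicing: no change — [zadogobli]
  Rule 3 Final Vowel Raising: no change — [zadogobli]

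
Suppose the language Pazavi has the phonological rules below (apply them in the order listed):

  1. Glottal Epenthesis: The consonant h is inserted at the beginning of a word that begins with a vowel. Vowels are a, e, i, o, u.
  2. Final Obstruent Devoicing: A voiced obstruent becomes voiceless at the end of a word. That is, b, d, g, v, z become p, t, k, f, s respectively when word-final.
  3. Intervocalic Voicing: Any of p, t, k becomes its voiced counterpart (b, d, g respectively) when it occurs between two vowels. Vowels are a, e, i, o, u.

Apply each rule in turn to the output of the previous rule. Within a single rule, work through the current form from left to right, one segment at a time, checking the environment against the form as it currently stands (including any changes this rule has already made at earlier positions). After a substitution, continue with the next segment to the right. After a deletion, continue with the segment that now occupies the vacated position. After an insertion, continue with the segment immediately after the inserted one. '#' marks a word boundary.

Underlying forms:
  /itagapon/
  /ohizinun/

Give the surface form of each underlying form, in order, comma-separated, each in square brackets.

/itagapon/:
  1 Glottal Epenthesis: [itagapon] → [hitagapon]
  2 Final Obstruent Devoicing: no change — [hitagapon]
  3 Intervocalic Voicing: [hitagapon] → [hidagabon]
/ohizinun/:
  1 Glottal Epenthesis: [ohizinun] → [hohizinun]
  2 Final Obstruent Devoicing: no change — [hohizinun]
  3 Intervocalic Voicing: no change — [hohizinun]

[hidagabon], [hohizinun]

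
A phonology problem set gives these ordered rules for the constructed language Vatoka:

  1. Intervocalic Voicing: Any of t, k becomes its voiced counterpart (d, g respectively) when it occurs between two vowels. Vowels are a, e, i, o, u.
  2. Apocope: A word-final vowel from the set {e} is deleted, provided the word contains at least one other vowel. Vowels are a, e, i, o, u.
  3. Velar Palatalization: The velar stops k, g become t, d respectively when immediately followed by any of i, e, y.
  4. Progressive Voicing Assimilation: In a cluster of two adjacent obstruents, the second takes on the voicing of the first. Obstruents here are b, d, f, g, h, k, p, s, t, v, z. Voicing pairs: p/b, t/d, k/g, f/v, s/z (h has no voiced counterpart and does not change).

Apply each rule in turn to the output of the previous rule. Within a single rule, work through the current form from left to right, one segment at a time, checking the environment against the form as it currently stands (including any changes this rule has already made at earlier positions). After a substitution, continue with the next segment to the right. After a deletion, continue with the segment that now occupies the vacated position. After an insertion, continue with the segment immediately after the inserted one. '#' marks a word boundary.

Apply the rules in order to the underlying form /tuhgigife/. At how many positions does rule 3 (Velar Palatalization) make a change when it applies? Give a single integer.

2

1 Intervocalic Voicing: no change — [tuhgigife]
2 Apocope: [tuhgigife] → [tuhgigif]
3 Velar Palatalization: [tuhgigif] → [tuhdidif]
4 Progressive Voicing Assimilation: [tuhdidif] → [tuhtidif]
Rule 3 changed 2 position(s).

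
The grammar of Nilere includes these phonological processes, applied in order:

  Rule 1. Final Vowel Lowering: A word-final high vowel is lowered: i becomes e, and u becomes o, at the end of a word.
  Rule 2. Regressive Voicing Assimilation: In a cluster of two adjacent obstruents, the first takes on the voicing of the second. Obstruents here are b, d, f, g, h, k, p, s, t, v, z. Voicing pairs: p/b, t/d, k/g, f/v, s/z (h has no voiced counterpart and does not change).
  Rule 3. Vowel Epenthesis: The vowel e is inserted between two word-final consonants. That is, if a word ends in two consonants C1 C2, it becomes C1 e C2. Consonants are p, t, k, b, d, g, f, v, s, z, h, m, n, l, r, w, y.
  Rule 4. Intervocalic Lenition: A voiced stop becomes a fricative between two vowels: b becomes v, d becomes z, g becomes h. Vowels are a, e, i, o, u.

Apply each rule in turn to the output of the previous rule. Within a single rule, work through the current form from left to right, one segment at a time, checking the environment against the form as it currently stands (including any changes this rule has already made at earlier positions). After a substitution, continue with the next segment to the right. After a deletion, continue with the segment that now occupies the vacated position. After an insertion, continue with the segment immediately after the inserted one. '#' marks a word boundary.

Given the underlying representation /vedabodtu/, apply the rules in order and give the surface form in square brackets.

Rule 1 Final Vowel Lowering: [vedabodtu] → [vedabodto]
Rule 2 Regressive Voicing Assimilation: [vedabodto] → [vedabotto]
Rule 3 Vowel Epenthesis: no change — [vedabotto]
Rule 4 Intervocalic Lenition: [vedabotto] → [vezavotto]

[vezavotto]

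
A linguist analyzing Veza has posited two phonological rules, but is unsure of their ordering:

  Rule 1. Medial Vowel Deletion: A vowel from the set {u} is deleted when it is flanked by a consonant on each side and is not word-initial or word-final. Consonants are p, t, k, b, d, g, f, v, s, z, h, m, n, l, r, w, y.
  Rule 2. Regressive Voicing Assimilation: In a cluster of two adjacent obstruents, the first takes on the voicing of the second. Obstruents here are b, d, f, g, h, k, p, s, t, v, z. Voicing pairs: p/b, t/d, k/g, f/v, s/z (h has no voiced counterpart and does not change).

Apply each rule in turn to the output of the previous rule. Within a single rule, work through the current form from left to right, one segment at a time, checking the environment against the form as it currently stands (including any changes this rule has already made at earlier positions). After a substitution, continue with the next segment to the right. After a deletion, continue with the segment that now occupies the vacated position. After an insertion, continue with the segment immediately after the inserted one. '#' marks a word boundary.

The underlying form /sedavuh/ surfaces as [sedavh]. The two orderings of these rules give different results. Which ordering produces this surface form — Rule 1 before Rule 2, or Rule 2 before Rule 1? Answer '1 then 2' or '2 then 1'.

2 then 1

Order 1 then 2:
  1 Medial Vowel Deletion: [sedavuh] → [sedavh]
  2 Regressive Voicing Assimilation: [sedavh] → [sedafh]
  result: [sedafh]
Order 2 then 1:
  2 Regressive Voicing Assimilation: no change — [sedavuh]
  1 Medial Vowel Deletion: [sedavuh] → [sedavh]
  result: [sedavh]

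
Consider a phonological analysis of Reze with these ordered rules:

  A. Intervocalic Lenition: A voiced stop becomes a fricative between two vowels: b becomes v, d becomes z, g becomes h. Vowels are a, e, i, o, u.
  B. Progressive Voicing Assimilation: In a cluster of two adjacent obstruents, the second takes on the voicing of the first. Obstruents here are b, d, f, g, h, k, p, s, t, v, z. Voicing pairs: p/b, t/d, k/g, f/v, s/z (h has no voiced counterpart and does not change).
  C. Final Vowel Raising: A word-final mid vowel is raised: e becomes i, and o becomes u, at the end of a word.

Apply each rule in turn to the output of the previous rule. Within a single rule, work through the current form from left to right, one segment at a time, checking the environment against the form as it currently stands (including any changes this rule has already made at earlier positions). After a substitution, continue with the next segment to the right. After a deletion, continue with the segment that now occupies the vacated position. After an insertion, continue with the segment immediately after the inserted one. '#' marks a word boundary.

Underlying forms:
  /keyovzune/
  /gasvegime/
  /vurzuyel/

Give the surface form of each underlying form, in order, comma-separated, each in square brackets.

[keyovzuni], [gasfehimi], [vurzuyel]

/keyovzune/:
  A Intervocalic Lenition: no change — [keyovzune]
  B Progressive Voicing Assimilation: no change — [keyovzune]
  C Final Vowel Raising: [keyovzune] → [keyovzuni]
/gasvegime/:
  A Intervocalic Lenition: [gasvegime] → [gasvehime]
  B Progressive Voicing Assimilation: [gasvehime] → [gasfehime]
  C Final Vowel Raising: [gasfehime] → [gasfehimi]
/vurzuyel/:
  A Intervocalic Lenition: no change — [vurzuyel]
  B Progressive Voicing Assimilation: no change — [vurzuyel]
  C Final Vowel Raising: no change — [vurzuyel]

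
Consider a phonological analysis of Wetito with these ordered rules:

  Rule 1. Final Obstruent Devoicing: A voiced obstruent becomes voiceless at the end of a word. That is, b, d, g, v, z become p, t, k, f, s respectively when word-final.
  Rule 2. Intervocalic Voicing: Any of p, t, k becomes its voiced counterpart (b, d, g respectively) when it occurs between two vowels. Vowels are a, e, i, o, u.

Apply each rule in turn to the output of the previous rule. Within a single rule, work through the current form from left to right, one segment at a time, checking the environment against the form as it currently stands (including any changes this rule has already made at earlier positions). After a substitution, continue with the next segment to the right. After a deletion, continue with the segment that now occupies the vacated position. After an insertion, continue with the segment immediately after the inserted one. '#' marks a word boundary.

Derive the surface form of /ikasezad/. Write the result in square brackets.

Rule 1 Final Obstruent Devoicing: [ikasezad] → [ikasezat]
Rule 2 Intervocalic Voicing: [ikasezat] → [igasezat]

[igasezat]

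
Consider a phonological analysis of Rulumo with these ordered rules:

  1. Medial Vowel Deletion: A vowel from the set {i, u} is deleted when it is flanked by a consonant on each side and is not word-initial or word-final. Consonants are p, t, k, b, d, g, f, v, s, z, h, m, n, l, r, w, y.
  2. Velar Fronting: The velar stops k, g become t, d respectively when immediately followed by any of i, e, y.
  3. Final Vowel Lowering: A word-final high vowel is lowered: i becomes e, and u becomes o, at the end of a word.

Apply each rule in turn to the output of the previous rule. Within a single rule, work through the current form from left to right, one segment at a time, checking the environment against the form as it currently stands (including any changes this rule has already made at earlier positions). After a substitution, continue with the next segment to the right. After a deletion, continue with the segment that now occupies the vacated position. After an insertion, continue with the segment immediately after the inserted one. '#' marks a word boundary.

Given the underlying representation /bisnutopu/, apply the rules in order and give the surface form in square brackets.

1 Medial Vowel Deletion: [bisnutopu] → [bsntopu]
2 Velar Fronting: no change — [bsntopu]
3 Final Vowel Lowering: [bsntopu] → [bsntopo]

[bsntopo]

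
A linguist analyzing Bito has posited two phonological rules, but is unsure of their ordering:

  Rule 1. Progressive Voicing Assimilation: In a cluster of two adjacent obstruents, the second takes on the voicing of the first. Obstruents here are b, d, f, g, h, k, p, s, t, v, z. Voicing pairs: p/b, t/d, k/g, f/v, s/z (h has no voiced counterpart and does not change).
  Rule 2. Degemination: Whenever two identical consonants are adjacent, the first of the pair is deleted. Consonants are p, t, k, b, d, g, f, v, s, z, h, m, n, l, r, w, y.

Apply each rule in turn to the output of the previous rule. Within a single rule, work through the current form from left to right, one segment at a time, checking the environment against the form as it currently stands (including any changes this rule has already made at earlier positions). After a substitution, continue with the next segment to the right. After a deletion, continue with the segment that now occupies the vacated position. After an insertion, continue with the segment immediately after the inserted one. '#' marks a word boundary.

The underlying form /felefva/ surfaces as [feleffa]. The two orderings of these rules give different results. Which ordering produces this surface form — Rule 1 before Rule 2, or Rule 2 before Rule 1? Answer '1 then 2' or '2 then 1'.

Order 1 then 2:
  1 Progressive Voicing Assimilation: [felefva] → [feleffa]
  2 Degemination: [feleffa] → [felefa]
  result: [felefa]
Order 2 then 1:
  2 Degemination: no change — [felefva]
  1 Progressive Voicing Assimilation: [felefva] → [feleffa]
  result: [feleffa]

2 then 1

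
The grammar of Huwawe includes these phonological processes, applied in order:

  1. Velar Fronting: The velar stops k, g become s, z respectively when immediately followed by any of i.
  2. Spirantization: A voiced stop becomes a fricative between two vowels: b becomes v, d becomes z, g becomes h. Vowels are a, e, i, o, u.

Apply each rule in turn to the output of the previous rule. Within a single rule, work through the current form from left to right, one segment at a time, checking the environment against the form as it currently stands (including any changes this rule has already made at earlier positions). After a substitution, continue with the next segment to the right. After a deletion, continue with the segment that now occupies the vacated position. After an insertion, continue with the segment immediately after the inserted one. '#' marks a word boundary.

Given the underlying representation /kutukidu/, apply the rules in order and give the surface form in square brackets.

[kutusizu]

1 Velar Fronting: [kutukidu] → [kutusidu]
2 Spirantization: [kutusidu] → [kutusizu]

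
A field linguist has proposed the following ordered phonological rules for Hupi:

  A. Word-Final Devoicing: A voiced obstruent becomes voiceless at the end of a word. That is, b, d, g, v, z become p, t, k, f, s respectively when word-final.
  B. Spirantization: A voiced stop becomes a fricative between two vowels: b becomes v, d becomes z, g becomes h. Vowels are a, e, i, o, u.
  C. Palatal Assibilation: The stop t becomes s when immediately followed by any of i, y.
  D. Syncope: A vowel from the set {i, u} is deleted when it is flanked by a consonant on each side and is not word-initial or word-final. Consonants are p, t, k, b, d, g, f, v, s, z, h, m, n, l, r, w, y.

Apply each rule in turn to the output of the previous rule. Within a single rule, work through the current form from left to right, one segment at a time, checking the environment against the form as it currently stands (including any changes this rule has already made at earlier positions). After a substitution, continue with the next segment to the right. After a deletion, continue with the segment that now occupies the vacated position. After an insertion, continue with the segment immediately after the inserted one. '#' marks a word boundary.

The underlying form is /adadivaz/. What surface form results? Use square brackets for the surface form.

[azazvas]

A Word-Final Devoicing: [adadivaz] → [adadivas]
B Spirantization: [adadivas] → [azazivas]
C Palatal Assibilation: no change — [azazivas]
D Syncope: [azazivas] → [azazvas]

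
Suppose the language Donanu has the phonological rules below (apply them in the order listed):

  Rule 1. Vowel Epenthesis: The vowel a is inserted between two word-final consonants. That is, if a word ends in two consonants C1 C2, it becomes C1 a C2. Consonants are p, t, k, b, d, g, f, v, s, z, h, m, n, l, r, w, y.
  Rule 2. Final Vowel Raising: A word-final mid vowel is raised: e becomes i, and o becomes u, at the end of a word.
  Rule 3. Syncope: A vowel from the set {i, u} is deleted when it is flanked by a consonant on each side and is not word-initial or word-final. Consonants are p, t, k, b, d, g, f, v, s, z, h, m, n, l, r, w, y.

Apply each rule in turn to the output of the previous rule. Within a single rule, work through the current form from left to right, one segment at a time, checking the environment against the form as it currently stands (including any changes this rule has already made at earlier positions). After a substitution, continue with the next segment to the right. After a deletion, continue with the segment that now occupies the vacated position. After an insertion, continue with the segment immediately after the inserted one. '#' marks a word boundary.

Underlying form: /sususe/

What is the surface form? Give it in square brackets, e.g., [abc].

Rule 1 Vowel Epenthesis: no change — [sususe]
Rule 2 Final Vowel Raising: [sususe] → [sususi]
Rule 3 Syncope: [sususi] → [sssi]

[sssi]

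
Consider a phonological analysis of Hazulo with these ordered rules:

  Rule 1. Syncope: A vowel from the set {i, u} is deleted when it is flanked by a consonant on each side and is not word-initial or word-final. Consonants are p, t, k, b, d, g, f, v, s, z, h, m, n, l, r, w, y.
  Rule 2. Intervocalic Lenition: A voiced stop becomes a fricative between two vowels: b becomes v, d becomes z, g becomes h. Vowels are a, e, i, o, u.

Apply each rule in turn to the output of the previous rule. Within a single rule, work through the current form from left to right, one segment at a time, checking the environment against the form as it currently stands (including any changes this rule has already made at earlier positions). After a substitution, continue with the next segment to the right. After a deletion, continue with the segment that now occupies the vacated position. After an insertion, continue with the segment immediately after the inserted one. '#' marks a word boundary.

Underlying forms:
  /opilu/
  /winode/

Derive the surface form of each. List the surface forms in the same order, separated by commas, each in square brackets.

[oplu], [wnoze]

/opilu/:
  Rule 1 Syncope: [opilu] → [oplu]
  Rule 2 Intervocalic Lenition: no change — [oplu]
/winode/:
  Rule 1 Syncope: [winode] → [wnode]
  Rule 2 Intervocalic Lenition: [wnode] → [wnoze]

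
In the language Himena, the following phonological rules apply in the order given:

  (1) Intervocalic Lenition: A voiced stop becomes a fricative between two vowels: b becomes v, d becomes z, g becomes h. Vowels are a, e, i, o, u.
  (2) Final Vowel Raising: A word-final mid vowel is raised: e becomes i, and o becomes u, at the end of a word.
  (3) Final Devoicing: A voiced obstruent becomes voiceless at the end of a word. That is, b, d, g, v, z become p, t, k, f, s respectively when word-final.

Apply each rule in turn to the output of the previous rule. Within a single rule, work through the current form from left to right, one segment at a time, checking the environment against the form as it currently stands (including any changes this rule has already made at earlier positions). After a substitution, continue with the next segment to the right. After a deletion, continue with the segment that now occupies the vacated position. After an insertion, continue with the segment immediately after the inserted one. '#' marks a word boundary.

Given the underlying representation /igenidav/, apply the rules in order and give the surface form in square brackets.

[ihenizaf]

(1) Intervocalic Lenition: [igenidav] → [ihenizav]
(2) Final Vowel Raising: no change — [ihenizav]
(3) Final Devoicing: [ihenizav] → [ihenizaf]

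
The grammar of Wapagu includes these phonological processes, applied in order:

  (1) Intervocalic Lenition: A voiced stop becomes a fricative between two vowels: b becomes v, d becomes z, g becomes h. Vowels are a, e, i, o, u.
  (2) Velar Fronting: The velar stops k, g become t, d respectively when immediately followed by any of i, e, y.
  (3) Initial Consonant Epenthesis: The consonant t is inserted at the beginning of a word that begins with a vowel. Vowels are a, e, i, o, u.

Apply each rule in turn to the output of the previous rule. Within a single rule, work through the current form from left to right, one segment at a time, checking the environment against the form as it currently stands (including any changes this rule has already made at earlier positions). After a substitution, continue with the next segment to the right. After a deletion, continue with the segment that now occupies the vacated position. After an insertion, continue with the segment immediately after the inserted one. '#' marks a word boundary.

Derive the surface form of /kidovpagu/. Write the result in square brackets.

[tizovpahu]

(1) Intervocalic Lenition: [kidovpagu] → [kizovpahu]
(2) Velar Fronting: [kizovpahu] → [tizovpahu]
(3) Initial Consonant Epenthesis: no change — [tizovpahu]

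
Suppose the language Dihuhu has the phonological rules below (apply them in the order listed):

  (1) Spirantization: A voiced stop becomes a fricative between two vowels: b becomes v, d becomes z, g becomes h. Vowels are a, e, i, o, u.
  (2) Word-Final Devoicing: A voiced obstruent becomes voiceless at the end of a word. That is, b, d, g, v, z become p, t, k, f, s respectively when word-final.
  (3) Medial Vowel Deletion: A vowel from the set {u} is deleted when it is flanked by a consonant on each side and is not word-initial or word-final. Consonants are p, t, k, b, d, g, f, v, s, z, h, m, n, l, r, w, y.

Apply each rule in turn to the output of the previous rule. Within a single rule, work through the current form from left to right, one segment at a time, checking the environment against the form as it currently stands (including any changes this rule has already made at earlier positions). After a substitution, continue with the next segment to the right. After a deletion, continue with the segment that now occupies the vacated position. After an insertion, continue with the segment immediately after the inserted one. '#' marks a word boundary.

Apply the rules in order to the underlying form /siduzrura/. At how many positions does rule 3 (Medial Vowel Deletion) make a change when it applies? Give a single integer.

2

(1) Spirantization: [siduzrura] → [sizuzrura]
(2) Word-Final Devoicing: no change — [sizuzrura]
(3) Medial Vowel Deletion: [sizuzrura] → [sizzrra]
Rule 3 changed 2 position(s).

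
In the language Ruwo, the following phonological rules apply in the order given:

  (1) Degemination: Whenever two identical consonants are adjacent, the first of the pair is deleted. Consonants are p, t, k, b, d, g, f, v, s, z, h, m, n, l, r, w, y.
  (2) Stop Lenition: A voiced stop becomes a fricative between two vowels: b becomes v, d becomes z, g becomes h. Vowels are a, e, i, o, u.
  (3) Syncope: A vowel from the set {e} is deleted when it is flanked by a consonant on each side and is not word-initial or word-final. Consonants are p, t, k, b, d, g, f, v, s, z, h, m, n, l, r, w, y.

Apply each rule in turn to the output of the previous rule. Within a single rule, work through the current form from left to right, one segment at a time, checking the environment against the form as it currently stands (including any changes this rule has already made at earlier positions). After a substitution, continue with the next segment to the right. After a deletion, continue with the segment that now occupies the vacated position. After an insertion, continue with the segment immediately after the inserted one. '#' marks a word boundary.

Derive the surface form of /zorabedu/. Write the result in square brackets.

[zoravzu]

(1) Degemination: no change — [zorabedu]
(2) Stop Lenition: [zorabedu] → [zoravezu]
(3) Syncope: [zoravezu] → [zoravzu]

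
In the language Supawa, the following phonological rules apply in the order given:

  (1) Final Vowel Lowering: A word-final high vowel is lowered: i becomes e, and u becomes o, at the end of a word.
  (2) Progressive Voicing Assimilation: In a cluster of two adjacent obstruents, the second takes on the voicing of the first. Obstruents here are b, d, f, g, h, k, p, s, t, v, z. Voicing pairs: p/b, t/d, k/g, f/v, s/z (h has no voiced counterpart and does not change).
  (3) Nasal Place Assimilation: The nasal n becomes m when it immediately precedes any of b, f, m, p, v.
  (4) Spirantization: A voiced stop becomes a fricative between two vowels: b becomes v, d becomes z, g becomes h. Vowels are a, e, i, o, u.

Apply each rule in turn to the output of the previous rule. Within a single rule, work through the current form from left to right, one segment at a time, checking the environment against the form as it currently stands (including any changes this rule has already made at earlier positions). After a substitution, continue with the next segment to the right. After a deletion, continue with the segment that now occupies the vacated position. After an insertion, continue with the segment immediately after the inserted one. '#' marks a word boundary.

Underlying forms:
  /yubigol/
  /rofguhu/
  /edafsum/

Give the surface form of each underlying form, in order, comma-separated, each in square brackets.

/yubigol/:
  (1) Final Vowel Lowering: no change — [yubigol]
  (2) Progressive Voicing Assimilation: no change — [yubigol]
  (3) Nasal Place Assimilation: no change — [yubigol]
  (4) Spirantization: [yubigol] → [yuvihol]
/rofguhu/:
  (1) Final Vowel Lowering: [rofguhu] → [rofguho]
  (2) Progressive Voicing Assimilation: [rofguho] → [rofkuho]
  (3) Nasal Place Assimilation: no change — [rofkuho]
  (4) Spirantization: no change — [rofkuho]
/edafsum/:
  (1) Final Vowel Lowering: no change — [edafsum]
  (2) Progressive Voicing Assimilation: no change — [edafsum]
  (3) Nasal Place Assimilation: no change — [edafsum]
  (4) Spirantization: [edafsum] → [ezafsum]

[yuvihol], [rofkuho], [ezafsum]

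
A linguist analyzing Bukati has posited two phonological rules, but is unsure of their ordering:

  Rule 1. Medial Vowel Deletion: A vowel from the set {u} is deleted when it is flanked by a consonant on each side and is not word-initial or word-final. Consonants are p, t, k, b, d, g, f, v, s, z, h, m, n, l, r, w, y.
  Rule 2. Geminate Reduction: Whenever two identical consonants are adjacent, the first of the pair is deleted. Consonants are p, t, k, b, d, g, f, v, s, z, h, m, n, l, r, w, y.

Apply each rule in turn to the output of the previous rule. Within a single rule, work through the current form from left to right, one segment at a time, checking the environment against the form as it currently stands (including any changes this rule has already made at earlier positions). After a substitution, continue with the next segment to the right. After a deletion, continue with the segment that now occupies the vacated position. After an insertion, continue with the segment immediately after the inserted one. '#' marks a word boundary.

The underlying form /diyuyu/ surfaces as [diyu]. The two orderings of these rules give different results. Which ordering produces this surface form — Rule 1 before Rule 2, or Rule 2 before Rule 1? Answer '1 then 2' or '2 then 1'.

Order 1 then 2:
  1 Medial Vowel Deletion: [diyuyu] → [diyyu]
  2 Geminate Reduction: [diyyu] → [diyu]
  result: [diyu]
Order 2 then 1:
  2 Geminate Reduction: no change — [diyuyu]
  1 Medial Vowel Deletion: [diyuyu] → [diyyu]
  result: [diyyu]

1 then 2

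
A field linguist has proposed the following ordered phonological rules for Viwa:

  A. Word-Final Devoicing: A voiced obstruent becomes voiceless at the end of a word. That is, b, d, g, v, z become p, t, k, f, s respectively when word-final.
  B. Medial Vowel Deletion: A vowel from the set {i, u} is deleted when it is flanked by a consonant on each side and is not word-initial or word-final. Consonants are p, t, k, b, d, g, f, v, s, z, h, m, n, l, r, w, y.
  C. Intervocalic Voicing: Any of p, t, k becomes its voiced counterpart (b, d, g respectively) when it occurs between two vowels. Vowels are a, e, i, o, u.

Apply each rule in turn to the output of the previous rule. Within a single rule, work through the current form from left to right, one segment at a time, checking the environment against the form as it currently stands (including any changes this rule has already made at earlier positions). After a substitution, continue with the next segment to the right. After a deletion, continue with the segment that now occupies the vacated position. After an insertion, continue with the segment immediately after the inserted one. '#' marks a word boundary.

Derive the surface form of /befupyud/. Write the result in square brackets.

A Word-Final Devoicing: [befupyud] → [befupyut]
B Medial Vowel Deletion: [befupyut] → [befpyt]
C Intervocalic Voicing: no change — [befpyt]

[befpyt]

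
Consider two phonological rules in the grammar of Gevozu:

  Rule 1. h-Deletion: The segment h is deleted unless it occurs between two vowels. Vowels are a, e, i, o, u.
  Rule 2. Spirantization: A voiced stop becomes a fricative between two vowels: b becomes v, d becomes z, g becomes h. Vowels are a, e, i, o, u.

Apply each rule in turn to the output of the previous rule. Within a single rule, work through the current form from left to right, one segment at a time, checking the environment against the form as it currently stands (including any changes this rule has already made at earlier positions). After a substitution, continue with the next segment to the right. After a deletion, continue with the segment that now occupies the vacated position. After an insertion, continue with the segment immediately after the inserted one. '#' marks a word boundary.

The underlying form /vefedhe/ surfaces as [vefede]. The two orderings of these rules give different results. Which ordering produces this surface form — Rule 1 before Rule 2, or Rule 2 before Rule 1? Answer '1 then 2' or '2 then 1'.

2 then 1

Order 1 then 2:
  1 h-Deletion: [vefedhe] → [vefede]
  2 Spirantization: [vefede] → [vefeze]
  result: [vefeze]
Order 2 then 1:
  2 Spirantization: no change — [vefedhe]
  1 h-Deletion: [vefedhe] → [vefede]
  result: [vefede]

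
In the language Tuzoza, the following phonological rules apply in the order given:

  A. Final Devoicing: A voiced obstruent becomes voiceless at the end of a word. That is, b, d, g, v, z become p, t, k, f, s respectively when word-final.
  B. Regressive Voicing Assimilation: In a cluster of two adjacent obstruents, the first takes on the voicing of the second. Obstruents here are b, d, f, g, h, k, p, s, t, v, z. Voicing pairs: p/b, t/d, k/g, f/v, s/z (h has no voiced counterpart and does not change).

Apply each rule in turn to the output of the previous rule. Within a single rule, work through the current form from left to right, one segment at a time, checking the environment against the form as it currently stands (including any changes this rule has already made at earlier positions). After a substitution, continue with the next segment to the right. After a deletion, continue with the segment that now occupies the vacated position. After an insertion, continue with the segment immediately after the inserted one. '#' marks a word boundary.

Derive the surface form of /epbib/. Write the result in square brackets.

A Final Devoicing: [epbib] → [epbip]
B Regressive Voicing Assimilation: [epbip] → [ebbip]

[ebbip]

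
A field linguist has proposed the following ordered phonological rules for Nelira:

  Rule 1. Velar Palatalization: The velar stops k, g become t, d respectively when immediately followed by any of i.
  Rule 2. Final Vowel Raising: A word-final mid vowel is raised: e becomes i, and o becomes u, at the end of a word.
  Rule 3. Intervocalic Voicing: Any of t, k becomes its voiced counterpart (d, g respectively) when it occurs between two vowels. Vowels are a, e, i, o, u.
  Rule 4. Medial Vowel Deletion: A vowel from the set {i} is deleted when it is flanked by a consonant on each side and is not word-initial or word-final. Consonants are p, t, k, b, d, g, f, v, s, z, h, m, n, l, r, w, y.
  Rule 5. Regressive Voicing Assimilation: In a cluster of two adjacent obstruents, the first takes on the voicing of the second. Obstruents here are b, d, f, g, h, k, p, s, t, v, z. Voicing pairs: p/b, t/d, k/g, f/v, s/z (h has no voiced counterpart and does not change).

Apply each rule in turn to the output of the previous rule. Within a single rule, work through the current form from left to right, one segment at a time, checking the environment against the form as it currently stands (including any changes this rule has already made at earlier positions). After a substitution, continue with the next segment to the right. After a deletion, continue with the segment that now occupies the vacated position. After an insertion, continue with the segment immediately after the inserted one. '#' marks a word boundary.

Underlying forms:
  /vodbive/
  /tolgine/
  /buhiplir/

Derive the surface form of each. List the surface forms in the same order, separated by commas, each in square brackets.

/vodbive/:
  Rule 1 Velar Palatalization: no change — [vodbive]
  Rule 2 Final Vowel Raising: [vodbive] → [vodbivi]
  Rule 3 Intervocalic Voicing: no change — [vodbivi]
  Rule 4 Medial Vowel Deletion: [vodbivi] → [vodbvi]
  Rule 5 Regressive Voicing Assimilation: no change — [vodbvi]
/tolgine/:
  Rule 1 Velar Palatalization: [tolgine] → [toldine]
  Rule 2 Final Vowel Raising: [toldine] → [toldini]
  Rule 3 Intervocalic Voicing: no change — [toldini]
  Rule 4 Medial Vowel Deletion: [toldini] → [toldni]
  Rule 5 Regressive Voicing Assimilation: no change — [toldni]
/buhiplir/:
  Rule 1 Velar Palatalization: no change — [buhiplir]
  Rule 2 Final Vowel Raising: no change — [buhiplir]
  Rule 3 Intervocalic Voicing: no change — [buhiplir]
  Rule 4 Medial Vowel Deletion: [buhiplir] → [buhplr]
  Rule 5 Regressive Voicing Assimilation: no change — [buhplr]

[vodbvi], [toldni], [buhplr]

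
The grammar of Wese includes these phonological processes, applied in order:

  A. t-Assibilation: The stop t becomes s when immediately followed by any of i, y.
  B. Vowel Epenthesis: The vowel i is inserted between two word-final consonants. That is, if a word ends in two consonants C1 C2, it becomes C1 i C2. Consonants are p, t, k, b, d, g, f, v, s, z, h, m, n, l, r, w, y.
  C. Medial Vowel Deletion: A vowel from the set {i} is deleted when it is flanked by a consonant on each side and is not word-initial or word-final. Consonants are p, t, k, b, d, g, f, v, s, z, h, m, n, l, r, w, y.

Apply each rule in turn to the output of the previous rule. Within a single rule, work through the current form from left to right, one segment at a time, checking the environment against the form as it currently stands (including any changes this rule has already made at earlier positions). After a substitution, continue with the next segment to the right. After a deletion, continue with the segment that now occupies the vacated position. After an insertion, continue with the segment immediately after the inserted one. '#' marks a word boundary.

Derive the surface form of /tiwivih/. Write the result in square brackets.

[swvh]

A t-Assibilation: [tiwivih] → [siwivih]
B Vowel Epenthesis: no change — [siwivih]
C Medial Vowel Deletion: [siwivih] → [swvh]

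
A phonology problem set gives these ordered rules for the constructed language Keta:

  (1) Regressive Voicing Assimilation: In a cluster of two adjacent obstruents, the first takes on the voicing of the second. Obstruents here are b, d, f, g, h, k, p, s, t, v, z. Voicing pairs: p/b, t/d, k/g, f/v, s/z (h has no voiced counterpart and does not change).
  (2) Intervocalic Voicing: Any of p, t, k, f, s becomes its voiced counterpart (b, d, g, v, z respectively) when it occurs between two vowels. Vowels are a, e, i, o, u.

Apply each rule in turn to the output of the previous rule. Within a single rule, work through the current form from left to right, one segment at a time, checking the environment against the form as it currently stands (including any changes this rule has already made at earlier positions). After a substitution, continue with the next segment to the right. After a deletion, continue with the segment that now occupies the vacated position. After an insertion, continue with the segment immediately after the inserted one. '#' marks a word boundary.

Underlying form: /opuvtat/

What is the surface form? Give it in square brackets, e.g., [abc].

[obuftat]

(1) Regressive Voicing Assimilation: [opuvtat] → [opuftat]
(2) Intervocalic Voicing: [opuftat] → [obuftat]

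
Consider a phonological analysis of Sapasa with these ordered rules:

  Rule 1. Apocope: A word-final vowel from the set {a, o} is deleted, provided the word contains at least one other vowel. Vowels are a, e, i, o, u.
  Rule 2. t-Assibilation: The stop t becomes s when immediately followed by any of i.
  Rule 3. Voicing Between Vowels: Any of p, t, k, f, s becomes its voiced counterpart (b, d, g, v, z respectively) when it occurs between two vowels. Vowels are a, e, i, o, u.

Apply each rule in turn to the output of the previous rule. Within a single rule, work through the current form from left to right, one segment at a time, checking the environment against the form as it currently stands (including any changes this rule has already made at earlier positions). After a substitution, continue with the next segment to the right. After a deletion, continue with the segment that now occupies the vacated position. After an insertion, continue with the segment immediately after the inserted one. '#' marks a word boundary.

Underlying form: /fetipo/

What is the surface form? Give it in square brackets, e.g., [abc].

Rule 1 Apocope: [fetipo] → [fetip]
Rule 2 t-Assibilation: [fetip] → [fesip]
Rule 3 Voicing Between Vowels: [fesip] → [fezip]

[fezip]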